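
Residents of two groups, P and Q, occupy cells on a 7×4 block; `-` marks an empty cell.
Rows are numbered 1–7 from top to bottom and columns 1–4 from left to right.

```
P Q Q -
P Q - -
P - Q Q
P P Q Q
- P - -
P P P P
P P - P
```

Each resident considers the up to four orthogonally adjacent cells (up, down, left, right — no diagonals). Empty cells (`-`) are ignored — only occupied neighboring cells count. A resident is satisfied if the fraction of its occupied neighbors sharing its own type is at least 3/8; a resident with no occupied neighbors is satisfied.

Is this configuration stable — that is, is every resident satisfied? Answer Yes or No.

Yes

(1,1)P 1/2 ok
(1,2)Q 2/3 ok
(1,3)Q 1/1 ok
(2,1)P 2/3 ok
(2,2)Q 1/2 ok
(3,1)P 2/2 ok
(3,3)Q 2/2 ok
(3,4)Q 2/2 ok
(4,1)P 2/2 ok
(4,2)P 2/3 ok
(4,3)Q 2/3 ok
(4,4)Q 2/2 ok
(5,2)P 2/2 ok
(6,1)P 2/2 ok
(6,2)P 4/4 ok
(6,3)P 2/2 ok
(6,4)P 2/2 ok
(7,1)P 2/2 ok
(7,2)P 2/2 ok
(7,4)P 1/1 ok
All meet the threshold, so the configuration is stable.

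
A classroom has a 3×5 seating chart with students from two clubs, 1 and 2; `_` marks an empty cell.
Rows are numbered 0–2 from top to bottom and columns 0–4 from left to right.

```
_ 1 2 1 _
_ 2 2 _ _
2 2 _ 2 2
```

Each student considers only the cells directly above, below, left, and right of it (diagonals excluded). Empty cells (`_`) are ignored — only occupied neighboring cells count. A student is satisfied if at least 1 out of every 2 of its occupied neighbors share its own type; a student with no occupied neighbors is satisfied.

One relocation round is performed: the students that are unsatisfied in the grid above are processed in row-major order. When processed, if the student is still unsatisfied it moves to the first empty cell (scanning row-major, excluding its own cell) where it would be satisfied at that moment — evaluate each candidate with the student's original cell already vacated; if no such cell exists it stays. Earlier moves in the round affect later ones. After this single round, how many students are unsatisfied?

0

Initially unsatisfied (in order): (0,1), (0,2), (0,3).
  (0,1) → (0,0).
  (0,2): now satisfied by earlier moves; stays.
  (0,3) → (0,4).
Resulting grid:
1 _ 2 _ 1
_ 2 2 _ _
2 2 _ 2 2
All satisfied now.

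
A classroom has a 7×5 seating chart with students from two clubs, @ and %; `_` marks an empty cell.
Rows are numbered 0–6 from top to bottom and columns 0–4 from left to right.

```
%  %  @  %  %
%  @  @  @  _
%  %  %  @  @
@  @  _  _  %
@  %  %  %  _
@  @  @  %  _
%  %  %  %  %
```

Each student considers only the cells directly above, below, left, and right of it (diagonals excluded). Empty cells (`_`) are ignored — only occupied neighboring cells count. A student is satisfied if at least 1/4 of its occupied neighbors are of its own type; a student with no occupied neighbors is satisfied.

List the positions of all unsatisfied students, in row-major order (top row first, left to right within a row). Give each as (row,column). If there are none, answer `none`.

Row 0: (0,0)% 2/2 ok · (0,1)% 1/3 ok · (0,2)@ 1/3 ok · (0,3)% 1/3 ok · (0,4)% 1/1 ok
Row 1: (1,0)% 2/3 ok · (1,1)@ 1/4 ok · (1,2)@ 3/4 ok · (1,3)@ 2/3 ok
Row 2: (2,0)% 2/3 ok · (2,1)% 2/4 ok · (2,2)% 1/3 ok · (2,3)@ 2/3 ok · (2,4)@ 1/2 ok
Row 3: (3,0)@ 2/3 ok · (3,1)@ 1/3 ok · (3,4)% 0/1 unhappy
Row 4: (4,0)@ 2/3 ok · (4,1)% 1/4 ok · (4,2)% 2/3 ok · (4,3)% 2/2 ok
Row 5: (5,0)@ 2/3 ok · (5,1)@ 2/4 ok · (5,2)@ 1/4 ok · (5,3)% 2/3 ok
Row 6: (6,0)% 1/2 ok · (6,1)% 2/3 ok · (6,2)% 2/3 ok · (6,3)% 3/3 ok · (6,4)% 1/1 ok

(3,4)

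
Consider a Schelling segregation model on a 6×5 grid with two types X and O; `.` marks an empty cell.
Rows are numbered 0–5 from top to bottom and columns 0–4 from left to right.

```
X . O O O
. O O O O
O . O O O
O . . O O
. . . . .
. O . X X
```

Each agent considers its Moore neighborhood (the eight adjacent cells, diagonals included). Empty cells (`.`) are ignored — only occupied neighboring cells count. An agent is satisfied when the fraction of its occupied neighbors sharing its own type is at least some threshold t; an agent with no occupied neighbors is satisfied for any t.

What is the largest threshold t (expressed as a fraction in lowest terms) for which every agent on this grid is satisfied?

0/1

Row 0: (0,0)X 0/1 · (0,2)O 4/4 · (0,3)O 5/5 · (0,4)O 3/3
Row 1: (1,1)O 4/5 · (1,2)O 6/6 · (1,3)O 8/8 · (1,4)O 5/5
Row 2: (2,0)O 2/2 · (2,2)O 5/5 · (2,3)O 7/7 · (2,4)O 5/5
Row 3: (3,0)O 1/1 · (3,3)O 4/4 · (3,4)O 3/3
Row 5: (5,1)O — no occupied neighbors · (5,3)X 1/1 · (5,4)X 1/1
The smallest same-type fraction is 0/1 at (0,0), which reduces to 0/1. Any threshold above that leaves this agent unsatisfied.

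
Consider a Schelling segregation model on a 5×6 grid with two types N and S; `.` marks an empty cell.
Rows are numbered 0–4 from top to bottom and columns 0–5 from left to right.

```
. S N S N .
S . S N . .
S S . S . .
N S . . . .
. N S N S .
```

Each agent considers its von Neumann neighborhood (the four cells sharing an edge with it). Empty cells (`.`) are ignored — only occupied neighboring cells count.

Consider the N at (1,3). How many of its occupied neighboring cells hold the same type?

Occupied neighbors of (1,3): (0,3)=S, (2,3)=S, (1,2)=S.
Same type (N): 0 of 3.

0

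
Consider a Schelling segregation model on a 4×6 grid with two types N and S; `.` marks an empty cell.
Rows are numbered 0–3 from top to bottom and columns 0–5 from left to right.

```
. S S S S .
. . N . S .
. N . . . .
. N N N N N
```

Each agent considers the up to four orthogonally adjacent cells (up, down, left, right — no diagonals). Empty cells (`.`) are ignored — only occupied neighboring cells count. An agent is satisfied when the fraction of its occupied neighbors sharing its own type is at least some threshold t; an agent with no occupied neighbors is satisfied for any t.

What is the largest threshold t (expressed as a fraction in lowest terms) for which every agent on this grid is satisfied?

0/1

Row 0: (0,1)S 1/1 · (0,2)S 2/3 · (0,3)S 2/2 · (0,4)S 2/2
Row 1: (1,2)N 0/1 · (1,4)S 1/1
Row 2: (2,1)N 1/1
Row 3: (3,1)N 2/2 · (3,2)N 2/2 · (3,3)N 2/2 · (3,4)N 2/2 · (3,5)N 1/1
The smallest same-type fraction is 0/1 at (1,2), which reduces to 0/1. Any threshold above that leaves this agent unsatisfied.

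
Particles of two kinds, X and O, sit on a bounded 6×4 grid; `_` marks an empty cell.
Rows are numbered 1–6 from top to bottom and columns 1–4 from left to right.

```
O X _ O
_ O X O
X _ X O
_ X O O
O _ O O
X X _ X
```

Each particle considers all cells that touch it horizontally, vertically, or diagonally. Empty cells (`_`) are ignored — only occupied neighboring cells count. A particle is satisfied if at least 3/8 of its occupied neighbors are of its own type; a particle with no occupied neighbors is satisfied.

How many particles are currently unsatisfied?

7

(1,1)O 1/2 satisfied
(1,2)X 1/3 not
(1,4)O 1/2 satisfied
(2,2)O 1/5 not
(2,3)X 2/6 not
(2,4)O 2/4 satisfied
(3,1)X 1/2 satisfied
(3,3)X 2/7 not
(3,4)O 3/5 satisfied
(4,2)X 2/5 satisfied
(4,3)O 4/6 satisfied
(4,4)O 4/5 satisfied
(5,1)O 0/3 not
(5,3)O 3/6 satisfied
(5,4)O 3/4 satisfied
(6,1)X 1/2 satisfied
(6,2)X 1/3 not
(6,4)X 0/2 not
Unsatisfied: (1,2), (2,2), (2,3), (3,3), (5,1), (6,2), (6,4) — 7 in total.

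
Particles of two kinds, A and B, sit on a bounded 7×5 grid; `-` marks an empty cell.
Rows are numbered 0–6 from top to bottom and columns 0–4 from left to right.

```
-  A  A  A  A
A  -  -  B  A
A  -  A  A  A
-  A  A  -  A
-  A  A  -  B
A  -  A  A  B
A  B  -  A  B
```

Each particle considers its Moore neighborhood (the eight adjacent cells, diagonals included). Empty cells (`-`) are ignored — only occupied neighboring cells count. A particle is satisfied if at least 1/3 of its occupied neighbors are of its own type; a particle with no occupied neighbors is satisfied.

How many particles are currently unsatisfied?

Row 0: (0,1)A 2/2 ✓ · (0,2)A 2/3 ✓ · (0,3)A 3/4 ✓ · (0,4)A 2/3 ✓
Row 1: (1,0)A 2/2 ✓ · (1,3)B 0/7 ✗ · (1,4)A 4/5 ✓
Row 2: (2,0)A 2/2 ✓ · (2,2)A 3/4 ✓ · (2,3)A 5/6 ✓ · (2,4)A 3/4 ✓
Row 3: (3,1)A 5/5 ✓ · (3,2)A 5/5 ✓ · (3,4)A 2/3 ✓
Row 4: (4,1)A 5/5 ✓ · (4,2)A 5/5 ✓ · (4,4)B 1/3 ✓
Row 5: (5,0)A 2/3 ✓ · (5,2)A 4/5 ✓ · (5,3)A 3/6 ✓ · (5,4)B 2/4 ✓
Row 6: (6,0)A 1/2 ✓ · (6,1)B 0/3 ✗ · (6,3)A 2/4 ✓ · (6,4)B 1/3 ✓
Unsatisfied: (1,3), (6,1) — 2 in total.

2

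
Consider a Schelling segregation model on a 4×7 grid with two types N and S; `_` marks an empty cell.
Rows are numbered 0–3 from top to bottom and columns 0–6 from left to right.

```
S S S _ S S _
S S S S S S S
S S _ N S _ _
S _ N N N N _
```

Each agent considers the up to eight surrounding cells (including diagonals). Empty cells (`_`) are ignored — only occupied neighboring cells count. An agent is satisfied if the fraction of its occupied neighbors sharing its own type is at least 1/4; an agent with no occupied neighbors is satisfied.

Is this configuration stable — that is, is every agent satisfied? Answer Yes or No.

Yes

Row 0: (0,0)S 3/3 satisfied · (0,1)S 5/5 satisfied · (0,2)S 4/4 satisfied · (0,4)S 4/4 satisfied · (0,5)S 4/4 satisfied
Row 1: (1,0)S 5/5 satisfied · (1,1)S 7/7 satisfied · (1,2)S 5/6 satisfied · (1,3)S 5/6 satisfied · (1,4)S 5/6 satisfied · (1,5)S 5/5 satisfied · (1,6)S 2/2 satisfied
Row 2: (2,0)S 4/4 satisfied · (2,1)S 5/6 satisfied · (2,3)N 3/7 satisfied · (2,4)S 3/7 satisfied
Row 3: (3,0)S 2/2 satisfied · (3,2)N 2/3 satisfied · (3,3)N 3/4 satisfied · (3,4)N 3/4 satisfied · (3,5)N 1/2 satisfied
All meet the threshold, so the configuration is stable.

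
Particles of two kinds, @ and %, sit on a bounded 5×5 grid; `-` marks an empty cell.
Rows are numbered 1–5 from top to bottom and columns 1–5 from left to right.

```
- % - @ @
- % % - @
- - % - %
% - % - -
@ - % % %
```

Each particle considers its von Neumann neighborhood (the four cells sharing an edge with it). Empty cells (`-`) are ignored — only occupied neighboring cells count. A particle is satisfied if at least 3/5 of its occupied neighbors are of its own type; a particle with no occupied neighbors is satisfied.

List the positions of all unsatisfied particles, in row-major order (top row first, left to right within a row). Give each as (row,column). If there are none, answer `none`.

Row 1: (1,2)% 1/1 satisfied · (1,4)@ 1/1 satisfied · (1,5)@ 2/2 satisfied
Row 2: (2,2)% 2/2 satisfied · (2,3)% 2/2 satisfied · (2,5)@ 1/2 not
Row 3: (3,3)% 2/2 satisfied · (3,5)% 0/1 not
Row 4: (4,1)% 0/1 not · (4,3)% 2/2 satisfied
Row 5: (5,1)@ 0/1 not · (5,3)% 2/2 satisfied · (5,4)% 2/2 satisfied · (5,5)% 1/1 satisfied

(2,5), (3,5), (4,1), (5,1)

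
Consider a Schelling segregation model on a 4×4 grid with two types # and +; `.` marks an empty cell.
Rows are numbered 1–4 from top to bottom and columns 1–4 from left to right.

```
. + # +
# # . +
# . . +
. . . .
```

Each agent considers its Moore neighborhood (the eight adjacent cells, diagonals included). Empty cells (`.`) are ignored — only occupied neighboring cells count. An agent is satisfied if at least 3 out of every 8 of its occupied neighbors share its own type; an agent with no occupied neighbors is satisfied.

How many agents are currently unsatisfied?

(1,2)+ 0/3 not
(1,3)# 1/4 not
(1,4)+ 1/2 satisfied
(2,1)# 2/3 satisfied
(2,2)# 3/4 satisfied
(2,4)+ 2/3 satisfied
(3,1)# 2/2 satisfied
(3,4)+ 1/1 satisfied
Unsatisfied: (1,2), (1,3) — 2 in total.

2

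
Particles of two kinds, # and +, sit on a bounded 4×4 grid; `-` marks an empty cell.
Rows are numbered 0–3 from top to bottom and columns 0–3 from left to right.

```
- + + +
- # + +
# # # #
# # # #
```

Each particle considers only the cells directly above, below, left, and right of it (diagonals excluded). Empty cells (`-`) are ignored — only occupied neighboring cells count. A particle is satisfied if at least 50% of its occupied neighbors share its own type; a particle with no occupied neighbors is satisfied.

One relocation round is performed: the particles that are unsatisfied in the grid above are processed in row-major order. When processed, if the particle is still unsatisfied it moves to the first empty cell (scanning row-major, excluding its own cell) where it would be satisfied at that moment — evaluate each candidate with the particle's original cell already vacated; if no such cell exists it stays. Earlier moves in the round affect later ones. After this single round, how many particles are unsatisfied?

0

Initially unsatisfied (in order): (1,1).
  (1,1) → (1,0).
Resulting grid:
- + + +
# - + +
# # # #
# # # #
All satisfied now.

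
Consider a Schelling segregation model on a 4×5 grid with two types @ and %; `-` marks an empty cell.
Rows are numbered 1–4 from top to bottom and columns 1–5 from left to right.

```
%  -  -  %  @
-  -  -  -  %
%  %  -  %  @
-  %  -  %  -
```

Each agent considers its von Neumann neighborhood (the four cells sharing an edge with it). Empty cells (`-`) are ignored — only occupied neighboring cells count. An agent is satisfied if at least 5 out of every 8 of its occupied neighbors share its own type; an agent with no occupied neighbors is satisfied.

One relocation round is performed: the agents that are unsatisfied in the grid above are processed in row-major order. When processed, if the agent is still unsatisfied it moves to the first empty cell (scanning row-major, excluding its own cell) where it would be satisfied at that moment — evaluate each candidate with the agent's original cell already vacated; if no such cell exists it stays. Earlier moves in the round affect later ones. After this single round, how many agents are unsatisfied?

Initially unsatisfied (in order): (1,4), (1,5), (2,5), (3,4), (3,5).
  (1,4) → (1,2).
  (1,5) → (1,4).
  (2,5) → (2,1).
  (3,4) → (2,2).
  (3,5): now satisfied by earlier moves; stays.
Resulting grid:
% % - @ -
% % - - -
% % - - @
- % - % -
All satisfied now.

0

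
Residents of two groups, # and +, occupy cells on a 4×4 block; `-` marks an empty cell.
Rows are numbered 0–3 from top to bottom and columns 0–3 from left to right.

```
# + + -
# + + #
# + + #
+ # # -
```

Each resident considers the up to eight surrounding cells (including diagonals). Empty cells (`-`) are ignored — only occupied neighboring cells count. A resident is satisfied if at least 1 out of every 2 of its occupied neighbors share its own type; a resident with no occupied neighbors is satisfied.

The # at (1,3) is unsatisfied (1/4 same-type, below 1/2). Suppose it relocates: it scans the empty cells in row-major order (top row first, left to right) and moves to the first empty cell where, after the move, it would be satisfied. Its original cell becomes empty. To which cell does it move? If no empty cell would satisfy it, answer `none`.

(3,3)

Vacating (1,3). Empty cells in order:
  (0,3): 0/2 same-type → still unsatisfied.
  (3,3): 2/3 same-type → satisfied — stop here.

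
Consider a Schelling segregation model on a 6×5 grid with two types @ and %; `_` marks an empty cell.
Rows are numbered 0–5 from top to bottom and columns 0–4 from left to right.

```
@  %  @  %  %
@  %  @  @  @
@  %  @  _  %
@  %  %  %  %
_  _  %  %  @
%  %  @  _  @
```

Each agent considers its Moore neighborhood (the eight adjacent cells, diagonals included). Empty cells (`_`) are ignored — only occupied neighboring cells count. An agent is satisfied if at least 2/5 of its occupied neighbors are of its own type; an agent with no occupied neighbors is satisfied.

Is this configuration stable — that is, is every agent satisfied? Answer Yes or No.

No

Row 0: (0,0)@ 1/3 not · (0,1)% 1/5 not · (0,2)@ 2/5 satisfied · (0,3)% 1/5 not · (0,4)% 1/3 not
Row 1: (1,0)@ 2/5 satisfied · (1,1)% 2/8 not · (1,2)@ 3/7 satisfied · (1,3)@ 4/7 satisfied · (1,4)@ 1/4 not
Row 2: (2,0)@ 2/5 satisfied · (2,1)% 3/8 not · (2,2)@ 2/7 not · (2,4)% 2/4 satisfied
Row 3: (3,0)@ 1/3 not · (3,1)% 3/6 satisfied · (3,2)% 5/6 satisfied · (3,3)% 5/7 satisfied · (3,4)% 3/4 satisfied
Row 4: (4,2)% 5/6 satisfied · (4,3)% 4/7 satisfied · (4,4)@ 1/4 not
Row 5: (5,0)% 1/1 satisfied · (5,1)% 2/3 satisfied · (5,2)@ 0/3 not · (5,4)@ 1/2 satisfied
For instance (0,0) has only 1/3 same-type neighbors, below 2/5.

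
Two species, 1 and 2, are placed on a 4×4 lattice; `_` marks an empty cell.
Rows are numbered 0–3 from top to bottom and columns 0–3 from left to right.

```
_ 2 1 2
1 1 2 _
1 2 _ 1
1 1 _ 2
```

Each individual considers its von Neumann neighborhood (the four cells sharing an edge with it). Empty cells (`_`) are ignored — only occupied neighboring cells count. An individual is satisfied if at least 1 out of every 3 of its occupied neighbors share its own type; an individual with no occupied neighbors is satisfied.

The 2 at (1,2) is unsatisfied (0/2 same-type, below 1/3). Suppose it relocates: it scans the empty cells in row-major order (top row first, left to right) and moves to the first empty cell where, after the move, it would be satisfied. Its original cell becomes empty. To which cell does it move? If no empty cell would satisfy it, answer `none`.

(0,0)

Vacating (1,2). Empty cells in order:
  (0,0): 1/2 same-type → satisfied — stop here.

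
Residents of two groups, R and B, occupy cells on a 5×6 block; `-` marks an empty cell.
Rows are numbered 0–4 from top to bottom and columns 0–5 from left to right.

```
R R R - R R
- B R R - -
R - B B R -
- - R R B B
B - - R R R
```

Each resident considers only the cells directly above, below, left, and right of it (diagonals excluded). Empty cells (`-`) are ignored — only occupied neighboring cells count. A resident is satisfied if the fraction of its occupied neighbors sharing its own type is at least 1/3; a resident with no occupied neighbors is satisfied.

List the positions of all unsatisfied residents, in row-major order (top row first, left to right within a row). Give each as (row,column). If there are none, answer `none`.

(0,0)R 1/1 satisfied
(0,1)R 2/3 satisfied
(0,2)R 2/2 satisfied
(0,4)R 1/1 satisfied
(0,5)R 1/1 satisfied
(1,1)B 0/2 not
(1,2)R 2/4 satisfied
(1,3)R 1/2 satisfied
(2,0)R 0/0 satisfied
(2,2)B 1/3 satisfied
(2,3)B 1/4 not
(2,4)R 0/2 not
(3,2)R 1/2 satisfied
(3,3)R 2/4 satisfied
(3,4)B 1/4 not
(3,5)B 1/2 satisfied
(4,0)B 0/0 satisfied
(4,3)R 2/2 satisfied
(4,4)R 2/3 satisfied
(4,5)R 1/2 satisfied

(1,1), (2,3), (2,4), (3,4)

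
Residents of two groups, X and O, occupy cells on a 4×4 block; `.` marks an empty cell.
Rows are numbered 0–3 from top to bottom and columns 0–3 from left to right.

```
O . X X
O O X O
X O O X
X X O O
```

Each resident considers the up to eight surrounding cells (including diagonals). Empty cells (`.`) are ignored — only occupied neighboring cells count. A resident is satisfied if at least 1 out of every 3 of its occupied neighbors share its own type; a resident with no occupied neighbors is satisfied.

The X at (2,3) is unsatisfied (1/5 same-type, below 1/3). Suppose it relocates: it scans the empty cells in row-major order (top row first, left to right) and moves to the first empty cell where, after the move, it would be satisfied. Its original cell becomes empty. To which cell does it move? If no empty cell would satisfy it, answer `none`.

Vacating (2,3). Empty cells in order:
  (0,1): 2/5 same-type → satisfied — stop here.

(0,1)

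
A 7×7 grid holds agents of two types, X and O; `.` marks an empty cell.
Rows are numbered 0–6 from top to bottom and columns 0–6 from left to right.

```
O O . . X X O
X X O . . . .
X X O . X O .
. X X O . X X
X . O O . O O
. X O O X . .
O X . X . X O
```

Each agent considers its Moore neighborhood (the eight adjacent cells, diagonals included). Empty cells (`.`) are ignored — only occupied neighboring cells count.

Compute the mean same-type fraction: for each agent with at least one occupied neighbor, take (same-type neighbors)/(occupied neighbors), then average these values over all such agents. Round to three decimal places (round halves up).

0.449

(0,0)O 1/3
(0,1)O 2/4
(0,4)X 1/1
(0,5)X 1/2
(0,6)O 0/1
(1,0)X 3/5
(1,1)X 3/7
(1,2)O 2/4
(2,0)X 4/4
(2,1)X 5/7
(2,2)O 2/6
(2,4)X 1/3
(2,5)O 0/3
(3,1)X 4/6
(3,2)X 2/6
(3,3)O 3/5
(3,5)X 2/5
(3,6)X 1/4
(4,0)X 2/2
(4,2)O 4/7
(4,3)O 4/6
(4,5)O 1/4
(4,6)O 1/3
(5,1)X 2/5
(5,2)O 3/6
(5,3)O 3/5
(5,4)X 2/5
(6,0)O 0/2
(6,1)X 1/3
(6,3)X 1/3
(6,5)X 1/2
(6,6)O 0/1
Sum over 32 agents: 1/3 + 2/4 + 1/1 + 1/2 + 0/1 + 3/5 + 3/7 + 2/4 + 4/4 + 5/7 + 2/6 + 1/3 + 0/3 + 4/6 + 2/6 + 3/5 + 2/5 + 1/4 + 2/2 + 4/7 + 4/6 + 1/4 + 1/3 + 2/5 + 3/6 + 3/5 + 2/5 + 0/2 + 1/3 + 1/3 + 1/2 + 0/1 = 302/21; mean = 302/21 ÷ 32 = 151/336 = 0.449404… → 0.449.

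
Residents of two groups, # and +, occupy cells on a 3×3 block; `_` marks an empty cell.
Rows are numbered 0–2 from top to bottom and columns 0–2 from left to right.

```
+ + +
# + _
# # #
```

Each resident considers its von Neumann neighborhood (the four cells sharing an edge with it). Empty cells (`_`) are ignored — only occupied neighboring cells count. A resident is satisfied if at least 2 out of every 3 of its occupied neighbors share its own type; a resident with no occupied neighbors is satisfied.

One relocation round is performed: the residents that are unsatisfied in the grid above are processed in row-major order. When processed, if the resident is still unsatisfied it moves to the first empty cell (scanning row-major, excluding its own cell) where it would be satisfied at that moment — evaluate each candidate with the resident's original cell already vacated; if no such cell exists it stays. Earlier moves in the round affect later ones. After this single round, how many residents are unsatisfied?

Initially unsatisfied (in order): (0,0), (1,0), (1,1).
  (0,0) → (1,2).
  (1,0): no empty cell satisfies it; stays.
  (1,1): no empty cell satisfies it; stays.
Resulting grid:
_ + +
# + +
# # #
Unsatisfied now: (1,0), (1,1), (2,2).

3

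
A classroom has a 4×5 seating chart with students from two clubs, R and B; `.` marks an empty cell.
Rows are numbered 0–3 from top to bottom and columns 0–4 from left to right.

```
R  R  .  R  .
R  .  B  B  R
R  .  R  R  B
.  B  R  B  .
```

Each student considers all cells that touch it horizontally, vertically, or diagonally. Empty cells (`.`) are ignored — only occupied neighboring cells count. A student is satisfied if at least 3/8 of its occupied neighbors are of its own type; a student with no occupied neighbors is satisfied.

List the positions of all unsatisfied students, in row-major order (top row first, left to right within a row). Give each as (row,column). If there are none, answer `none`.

Row 0: (0,0)R 2/2 satisfied · (0,1)R 2/3 satisfied · (0,3)R 1/3 not
Row 1: (1,0)R 3/3 satisfied · (1,2)B 1/5 not · (1,3)B 2/6 not · (1,4)R 2/4 satisfied
Row 2: (2,0)R 1/2 satisfied · (2,2)R 2/6 not · (2,3)R 3/7 satisfied · (2,4)B 2/4 satisfied
Row 3: (3,1)B 0/3 not · (3,2)R 2/4 satisfied · (3,3)B 1/4 not

(0,3), (1,2), (1,3), (2,2), (3,1), (3,3)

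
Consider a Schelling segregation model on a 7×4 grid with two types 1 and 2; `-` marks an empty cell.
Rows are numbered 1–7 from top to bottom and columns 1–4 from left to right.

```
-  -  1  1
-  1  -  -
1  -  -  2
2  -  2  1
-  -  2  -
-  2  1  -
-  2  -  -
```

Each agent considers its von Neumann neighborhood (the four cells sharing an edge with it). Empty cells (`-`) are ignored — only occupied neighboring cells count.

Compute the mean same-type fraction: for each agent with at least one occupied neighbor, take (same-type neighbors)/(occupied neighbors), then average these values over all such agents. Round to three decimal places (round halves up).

Row 1: (1,3)1 1/1 · (1,4)1 1/1
Row 2: (2,2)1 — no occupied neighbors
Row 3: (3,1)1 0/1 · (3,4)2 0/1
Row 4: (4,1)2 0/1 · (4,3)2 1/2 · (4,4)1 0/2
Row 5: (5,3)2 1/2
Row 6: (6,2)2 1/2 · (6,3)1 0/2
Row 7: (7,2)2 1/1
Sum over 11 agents: 1/1 + 1/1 + 0/1 + 0/1 + 0/1 + 1/2 + 0/2 + 1/2 + 1/2 + 0/2 + 1/1 = 9/2; mean = 9/2 ÷ 11 = 9/22 = 0.409090… → 0.409.

0.409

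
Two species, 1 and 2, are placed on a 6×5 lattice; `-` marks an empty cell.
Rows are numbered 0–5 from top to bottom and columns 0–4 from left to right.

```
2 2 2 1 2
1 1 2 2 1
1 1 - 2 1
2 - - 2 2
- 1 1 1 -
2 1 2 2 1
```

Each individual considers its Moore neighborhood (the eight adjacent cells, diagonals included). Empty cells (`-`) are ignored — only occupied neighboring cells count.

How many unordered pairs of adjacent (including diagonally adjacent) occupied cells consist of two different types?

Scan each occupied cell's neighbors to the right and below (and the two forward diagonals) so each pair is counted once.
Row 0: 2(0,0)–2(0,1)= 2(0,0)–1(1,0)≠ 2(0,0)–1(1,1)≠ 2(0,1)–2(0,2)= 2(0,1)–1(1,1)≠ 2(0,1)–2(1,2)= 2(0,1)–1(1,0)≠ 2(0,2)–1(0,3)≠ 2(0,2)–2(1,2)= 2(0,2)–2(1,3)= 2(0,2)–1(1,1)≠ 1(0,3)–2(0,4)≠ 1(0,3)–2(1,3)≠ 1(0,3)–1(1,4)= 1(0,3)–2(1,2)≠ 2(0,4)–1(1,4)≠ 2(0,4)–2(1,3)=  → 10/17 unlike.
Row 1: 1(1,0)–1(1,1)= 1(1,0)–1(2,0)= 1(1,0)–1(2,1)= 1(1,1)–2(1,2)≠ 1(1,1)–1(2,1)= 1(1,1)–1(2,0)= 2(1,2)–2(1,3)= 2(1,2)–2(2,3)= 2(1,2)–1(2,1)≠ 2(1,3)–1(1,4)≠ 2(1,3)–2(2,3)= 2(1,3)–1(2,4)≠ 1(1,4)–1(2,4)= 1(1,4)–2(2,3)≠  → 5/14 unlike.
Row 2: 1(2,0)–1(2,1)= 1(2,0)–2(3,0)≠ 1(2,1)–2(3,0)≠ 2(2,3)–1(2,4)≠ 2(2,3)–2(3,3)= 2(2,3)–2(3,4)= 1(2,4)–2(3,4)≠ 1(2,4)–2(3,3)≠  → 5/8 unlike.
Row 3: 2(3,0)–1(4,1)≠ 2(3,3)–2(3,4)= 2(3,3)–1(4,3)≠ 2(3,3)–1(4,2)≠ 2(3,4)–1(4,3)≠  → 4/5 unlike.
Row 4: 1(4,1)–1(4,2)= 1(4,1)–1(5,1)= 1(4,1)–2(5,2)≠ 1(4,1)–2(5,0)≠ 1(4,2)–1(4,3)= 1(4,2)–2(5,2)≠ 1(4,2)–2(5,3)≠ 1(4,2)–1(5,1)= 1(4,3)–2(5,3)≠ 1(4,3)–1(5,4)= 1(4,3)–2(5,2)≠  → 6/11 unlike.
Row 5: 2(5,0)–1(5,1)≠ 1(5,1)–2(5,2)≠ 2(5,2)–2(5,3)= 2(5,3)–1(5,4)≠  → 3/4 unlike.
Total adjacent occupied pairs: 59; unlike-type pairs: 33.

33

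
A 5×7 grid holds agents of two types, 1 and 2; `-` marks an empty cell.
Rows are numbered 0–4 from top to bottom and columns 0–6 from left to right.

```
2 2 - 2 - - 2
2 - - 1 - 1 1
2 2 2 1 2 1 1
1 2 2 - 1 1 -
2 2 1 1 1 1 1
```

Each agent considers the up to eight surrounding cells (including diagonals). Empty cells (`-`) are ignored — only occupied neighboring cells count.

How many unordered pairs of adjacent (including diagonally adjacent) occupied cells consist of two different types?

21

Scan each occupied cell's neighbors to the right and below (and the two forward diagonals) so each pair is counted once.
From row 0: 3 unlike of 6 pairs (running 3/6).
From row 1: 3 unlike of 11 pairs (running 6/17).
From row 2: 8 unlike of 20 pairs (running 14/37).
From row 3: 6 unlike of 17 pairs (running 20/54).
From row 4: 1 unlike of 6 pairs (running 21/60).
Total adjacent occupied pairs: 60; unlike-type pairs: 21.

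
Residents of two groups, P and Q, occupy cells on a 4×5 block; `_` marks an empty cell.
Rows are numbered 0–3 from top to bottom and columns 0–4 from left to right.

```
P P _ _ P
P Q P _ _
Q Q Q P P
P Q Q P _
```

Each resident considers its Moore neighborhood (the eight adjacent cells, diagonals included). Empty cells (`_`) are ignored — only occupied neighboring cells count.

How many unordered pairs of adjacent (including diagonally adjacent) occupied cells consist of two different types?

Scan each occupied cell's neighbors to the right and below (and the two forward diagonals) so each pair is counted once.
Row 0: P(0,0)–P(0,1)= P(0,0)–P(1,0)= P(0,0)–Q(1,1)≠ P(0,1)–Q(1,1)≠ P(0,1)–P(1,2)= P(0,1)–P(1,0)=  → 2/6 unlike.
Row 1: P(1,0)–Q(1,1)≠ P(1,0)–Q(2,0)≠ P(1,0)–Q(2,1)≠ Q(1,1)–P(1,2)≠ Q(1,1)–Q(2,1)= Q(1,1)–Q(2,2)= Q(1,1)–Q(2,0)= P(1,2)–Q(2,2)≠ P(1,2)–P(2,3)= P(1,2)–Q(2,1)≠  → 6/10 unlike.
Row 2: Q(2,0)–Q(2,1)= Q(2,0)–P(3,0)≠ Q(2,0)–Q(3,1)= Q(2,1)–Q(2,2)= Q(2,1)–Q(3,1)= Q(2,1)–Q(3,2)= Q(2,1)–P(3,0)≠ Q(2,2)–P(2,3)≠ Q(2,2)–Q(3,2)= Q(2,2)–P(3,3)≠ Q(2,2)–Q(3,1)= P(2,3)–P(2,4)= P(2,3)–P(3,3)= P(2,3)–Q(3,2)≠ P(2,4)–P(3,3)=  → 5/15 unlike.
Row 3: P(3,0)–Q(3,1)≠ Q(3,1)–Q(3,2)= Q(3,2)–P(3,3)≠  → 2/3 unlike.
Total adjacent occupied pairs: 34; unlike-type pairs: 15.

15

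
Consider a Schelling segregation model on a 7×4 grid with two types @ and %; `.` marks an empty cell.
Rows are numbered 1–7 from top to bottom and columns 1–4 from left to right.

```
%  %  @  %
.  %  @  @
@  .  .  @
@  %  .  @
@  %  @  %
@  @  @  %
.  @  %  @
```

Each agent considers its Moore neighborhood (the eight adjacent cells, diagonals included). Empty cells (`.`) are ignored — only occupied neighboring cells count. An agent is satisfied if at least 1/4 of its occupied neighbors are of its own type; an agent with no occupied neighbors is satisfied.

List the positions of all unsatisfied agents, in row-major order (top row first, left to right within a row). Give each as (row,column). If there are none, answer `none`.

Row 1: (1,1)% 2/2 ✓ · (1,2)% 2/4 ✓ · (1,3)@ 2/5 ✓ · (1,4)% 0/3 ✗
Row 2: (2,2)% 2/5 ✓ · (2,3)@ 3/6 ✓ · (2,4)@ 3/4 ✓
Row 3: (3,1)@ 1/3 ✓ · (3,4)@ 3/3 ✓
Row 4: (4,1)@ 2/4 ✓ · (4,2)% 1/5 ✗ · (4,4)@ 2/3 ✓
Row 5: (5,1)@ 3/5 ✓ · (5,2)% 1/7 ✗ · (5,3)@ 3/7 ✓ · (5,4)% 1/4 ✓
Row 6: (6,1)@ 3/4 ✓ · (6,2)@ 5/7 ✓ · (6,3)@ 4/8 ✓ · (6,4)% 2/5 ✓
Row 7: (7,2)@ 3/4 ✓ · (7,3)% 1/5 ✗ · (7,4)@ 1/3 ✓

(1,4), (4,2), (5,2), (7,3)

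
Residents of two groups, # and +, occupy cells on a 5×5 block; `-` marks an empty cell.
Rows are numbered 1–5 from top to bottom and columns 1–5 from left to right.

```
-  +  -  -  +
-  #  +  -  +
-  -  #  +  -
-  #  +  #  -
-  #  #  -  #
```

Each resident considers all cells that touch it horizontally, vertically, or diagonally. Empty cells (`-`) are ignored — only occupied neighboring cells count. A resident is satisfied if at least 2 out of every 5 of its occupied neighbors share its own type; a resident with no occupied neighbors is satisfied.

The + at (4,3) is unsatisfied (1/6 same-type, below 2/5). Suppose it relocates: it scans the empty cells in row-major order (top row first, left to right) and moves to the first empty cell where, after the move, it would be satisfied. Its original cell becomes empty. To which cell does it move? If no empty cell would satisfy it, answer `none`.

(1,1)

Vacating (4,3). Empty cells in order:
  (1,1): 1/2 same-type → satisfied — stop here.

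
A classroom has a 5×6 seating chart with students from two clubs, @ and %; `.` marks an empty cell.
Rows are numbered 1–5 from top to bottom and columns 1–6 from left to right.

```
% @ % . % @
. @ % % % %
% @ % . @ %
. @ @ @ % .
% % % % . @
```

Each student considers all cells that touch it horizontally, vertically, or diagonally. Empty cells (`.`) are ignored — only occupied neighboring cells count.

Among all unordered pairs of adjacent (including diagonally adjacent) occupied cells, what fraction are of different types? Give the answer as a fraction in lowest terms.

11/19

Scan each occupied cell's neighbors to the right and below (and the two forward diagonals) so each pair is counted once.
Row 1: %(1,1)–@(1,2)≠ %(1,1)–@(2,2)≠ @(1,2)–%(1,3)≠ @(1,2)–@(2,2)= @(1,2)–%(2,3)≠ %(1,3)–%(2,3)= %(1,3)–%(2,4)= %(1,3)–@(2,2)≠ %(1,5)–@(1,6)≠ %(1,5)–%(2,5)= %(1,5)–%(2,6)= %(1,5)–%(2,4)= @(1,6)–%(2,6)≠ @(1,6)–%(2,5)≠  → 8/14 unlike.
Row 2: @(2,2)–%(2,3)≠ @(2,2)–@(3,2)= @(2,2)–%(3,3)≠ @(2,2)–%(3,1)≠ %(2,3)–%(2,4)= %(2,3)–%(3,3)= %(2,3)–@(3,2)≠ %(2,4)–%(2,5)= %(2,4)–@(3,5)≠ %(2,4)–%(3,3)= %(2,5)–%(2,6)= %(2,5)–@(3,5)≠ %(2,5)–%(3,6)= %(2,6)–%(3,6)= %(2,6)–@(3,5)≠  → 7/15 unlike.
Row 3: %(3,1)–@(3,2)≠ %(3,1)–@(4,2)≠ @(3,2)–%(3,3)≠ @(3,2)–@(4,2)= @(3,2)–@(4,3)= %(3,3)–@(4,3)≠ %(3,3)–@(4,4)≠ %(3,3)–@(4,2)≠ @(3,5)–%(3,6)≠ @(3,5)–%(4,5)≠ @(3,5)–@(4,4)= %(3,6)–%(4,5)=  → 8/12 unlike.
Row 4: @(4,2)–@(4,3)= @(4,2)–%(5,2)≠ @(4,2)–%(5,3)≠ @(4,2)–%(5,1)≠ @(4,3)–@(4,4)= @(4,3)–%(5,3)≠ @(4,3)–%(5,4)≠ @(4,3)–%(5,2)≠ @(4,4)–%(4,5)≠ @(4,4)–%(5,4)≠ @(4,4)–%(5,3)≠ %(4,5)–@(5,6)≠ %(4,5)–%(5,4)=  → 10/13 unlike.
Row 5: %(5,1)–%(5,2)= %(5,2)–%(5,3)= %(5,3)–%(5,4)=  → 0/3 unlike.
Total adjacent occupied pairs: 57; unlike-type pairs: 33.
33/57 reduces to 11/19.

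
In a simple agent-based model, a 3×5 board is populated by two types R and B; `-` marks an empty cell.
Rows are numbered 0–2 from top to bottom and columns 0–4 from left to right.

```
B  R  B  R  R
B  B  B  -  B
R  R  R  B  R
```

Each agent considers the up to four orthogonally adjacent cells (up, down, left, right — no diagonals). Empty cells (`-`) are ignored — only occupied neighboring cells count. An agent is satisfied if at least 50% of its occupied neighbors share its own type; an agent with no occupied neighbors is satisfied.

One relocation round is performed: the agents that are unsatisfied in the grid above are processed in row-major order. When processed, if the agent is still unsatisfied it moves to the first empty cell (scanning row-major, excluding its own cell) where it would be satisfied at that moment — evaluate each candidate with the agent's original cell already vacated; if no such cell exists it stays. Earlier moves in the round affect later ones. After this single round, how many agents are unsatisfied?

Initially unsatisfied (in order): (0,1), (0,2), (1,4), (2,2), (2,3), (2,4).
  (0,1): no empty cell satisfies it; stays.
  (0,2) → (1,3).
  (1,4): no empty cell satisfies it; stays.
  (2,2) → (0,2).
  (2,3): now satisfied by earlier moves; stays.
  (2,4): no empty cell satisfies it; stays.
Resulting grid:
B R R R R
B B B B B
R R - B R
Unsatisfied now: (0,1), (1,4), (2,4).

3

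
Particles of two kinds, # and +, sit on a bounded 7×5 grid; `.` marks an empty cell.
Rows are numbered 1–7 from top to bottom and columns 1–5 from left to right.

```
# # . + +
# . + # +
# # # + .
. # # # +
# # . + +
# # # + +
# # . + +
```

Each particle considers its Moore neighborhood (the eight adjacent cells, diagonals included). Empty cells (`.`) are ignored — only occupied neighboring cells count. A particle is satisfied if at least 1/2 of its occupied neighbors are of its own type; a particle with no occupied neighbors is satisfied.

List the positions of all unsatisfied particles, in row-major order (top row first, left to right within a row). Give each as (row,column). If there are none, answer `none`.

(2,3), (2,4), (3,4), (4,4)

(1,1)# 2/2 ✓
(1,2)# 2/3 ✓
(1,4)+ 3/4 ✓
(1,5)+ 2/3 ✓
(2,1)# 4/4 ✓
(2,3)+ 2/6 ✗
(2,4)# 1/6 ✗
(2,5)+ 3/4 ✓
(3,1)# 3/3 ✓
(3,2)# 5/6 ✓
(3,3)# 5/7 ✓
(3,4)+ 3/7 ✗
(4,2)# 6/6 ✓
(4,3)# 5/7 ✓
(4,4)# 2/6 ✗
(4,5)+ 3/4 ✓
(5,1)# 4/4 ✓
(5,2)# 6/6 ✓
(5,4)+ 4/7 ✓
(5,5)+ 4/5 ✓
(6,1)# 5/5 ✓
(6,2)# 6/6 ✓
(6,3)# 3/6 ✓
(6,4)+ 5/6 ✓
(6,5)+ 5/5 ✓
(7,1)# 3/3 ✓
(7,2)# 4/4 ✓
(7,4)+ 3/4 ✓
(7,5)+ 3/3 ✓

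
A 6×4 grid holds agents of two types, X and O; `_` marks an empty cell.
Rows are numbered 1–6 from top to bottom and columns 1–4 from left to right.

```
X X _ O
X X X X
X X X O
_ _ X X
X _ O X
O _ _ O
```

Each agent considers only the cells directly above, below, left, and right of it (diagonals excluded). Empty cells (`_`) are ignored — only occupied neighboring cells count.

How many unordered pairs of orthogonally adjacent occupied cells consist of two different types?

8

Scan each occupied cell's neighbors to the right and below so each pair is counted once.
Row 1: X(1,1)–X(1,2)= X(1,1)–X(2,1)= X(1,2)–X(2,2)= O(1,4)–X(2,4)≠  → 1/4 unlike.
Row 2: X(2,1)–X(2,2)= X(2,1)–X(3,1)= X(2,2)–X(2,3)= X(2,2)–X(3,2)= X(2,3)–X(2,4)= X(2,3)–X(3,3)= X(2,4)–O(3,4)≠  → 1/7 unlike.
Row 3: X(3,1)–X(3,2)= X(3,2)–X(3,3)= X(3,3)–O(3,4)≠ X(3,3)–X(4,3)= O(3,4)–X(4,4)≠  → 2/5 unlike.
Row 4: X(4,3)–X(4,4)= X(4,3)–O(5,3)≠ X(4,4)–X(5,4)=  → 1/3 unlike.
Row 5: X(5,1)–O(6,1)≠ O(5,3)–X(5,4)≠ X(5,4)–O(6,4)≠  → 3/3 unlike.
Total adjacent occupied pairs: 22; unlike-type pairs: 8.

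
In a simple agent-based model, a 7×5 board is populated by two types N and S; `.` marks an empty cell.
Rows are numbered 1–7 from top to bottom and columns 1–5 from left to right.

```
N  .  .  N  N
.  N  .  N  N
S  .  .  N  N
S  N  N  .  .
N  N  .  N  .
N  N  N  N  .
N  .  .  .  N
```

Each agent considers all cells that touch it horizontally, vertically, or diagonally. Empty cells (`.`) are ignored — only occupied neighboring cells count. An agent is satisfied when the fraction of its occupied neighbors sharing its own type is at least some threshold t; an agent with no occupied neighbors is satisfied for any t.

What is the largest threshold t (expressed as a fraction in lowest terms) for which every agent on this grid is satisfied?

(1,1)N 1/1
(1,4)N 3/3
(1,5)N 3/3
(2,2)N 1/2
(2,4)N 5/5
(2,5)N 5/5
(3,1)S 1/3
(3,4)N 4/4
(3,5)N 3/3
(4,1)S 1/4
(4,2)N 3/5
(4,3)N 4/4
(5,1)N 4/5
(5,2)N 6/7
(5,4)N 3/3
(6,1)N 4/4
(6,2)N 5/5
(6,3)N 4/4
(6,4)N 3/3
(7,1)N 2/2
(7,5)N 1/1
The smallest same-type fraction is 1/4 at (4,1), which reduces to 1/4. Any threshold above that leaves this agent unsatisfied.

1/4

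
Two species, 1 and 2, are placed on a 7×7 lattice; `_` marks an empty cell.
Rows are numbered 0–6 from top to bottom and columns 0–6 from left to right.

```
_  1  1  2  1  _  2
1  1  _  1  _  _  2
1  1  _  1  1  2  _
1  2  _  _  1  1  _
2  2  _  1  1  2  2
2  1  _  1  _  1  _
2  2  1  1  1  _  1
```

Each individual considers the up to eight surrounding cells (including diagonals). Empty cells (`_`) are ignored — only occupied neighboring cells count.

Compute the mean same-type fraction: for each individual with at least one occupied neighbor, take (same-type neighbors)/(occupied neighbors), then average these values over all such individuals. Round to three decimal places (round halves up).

(0,1)1 3/3
(0,2)1 3/4
(0,3)2 0/3
(0,4)1 1/2
(0,6)2 1/1
(1,0)1 4/4
(1,1)1 5/5
(1,3)1 4/5
(1,6)2 2/2
(2,0)1 4/5
(2,1)1 4/5
(2,3)1 3/3
(2,4)1 4/5
(2,5)2 1/4
(3,0)1 2/5
(3,1)2 2/5
(3,4)1 5/7
(3,5)1 3/6
(4,0)2 3/5
(4,1)2 3/5
(4,3)1 3/3
(4,4)1 5/6
(4,5)2 1/5
(4,6)2 1/3
(5,0)2 4/5
(5,1)1 1/6
(5,3)1 5/5
(5,5)1 3/5
(6,0)2 2/3
(6,1)2 2/4
(6,2)1 3/4
(6,3)1 3/3
(6,4)1 3/3
(6,6)1 1/1
Sum over 34 individuals: 3/3 + 3/4 + 0/3 + 1/2 + 1/1 + 4/4 + 5/5 + 4/5 + 2/2 + 4/5 + 4/5 + 3/3 + 4/5 + 1/4 + 2/5 + 2/5 + 5/7 + 3/6 + 3/5 + 3/5 + 3/3 + 5/6 + 1/5 + 1/3 + 4/5 + 1/6 + 5/5 + 3/5 + 2/3 + 2/4 + 3/4 + 3/3 + 3/3 + 1/1 = 3327/140; mean = 3327/140 ÷ 34 = 3327/4760 = 0.698949… → 0.699.

0.699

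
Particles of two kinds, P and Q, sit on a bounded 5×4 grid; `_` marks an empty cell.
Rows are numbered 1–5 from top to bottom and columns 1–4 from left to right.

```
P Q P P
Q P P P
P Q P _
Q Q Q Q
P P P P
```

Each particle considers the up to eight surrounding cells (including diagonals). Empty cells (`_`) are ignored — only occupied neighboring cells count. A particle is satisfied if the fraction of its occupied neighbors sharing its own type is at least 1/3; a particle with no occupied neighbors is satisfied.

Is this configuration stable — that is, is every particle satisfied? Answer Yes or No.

Row 1: (1,1)P 1/3 satisfied · (1,2)Q 1/5 not · (1,3)P 4/5 satisfied · (1,4)P 3/3 satisfied
Row 2: (2,1)Q 2/5 satisfied · (2,2)P 5/8 satisfied · (2,3)P 5/7 satisfied · (2,4)P 4/4 satisfied
Row 3: (3,1)P 1/5 not · (3,2)Q 4/8 satisfied · (3,3)P 3/7 satisfied
Row 4: (4,1)Q 2/5 satisfied · (4,2)Q 3/8 satisfied · (4,3)Q 3/7 satisfied · (4,4)Q 1/4 not
Row 5: (5,1)P 1/3 satisfied · (5,2)P 2/5 satisfied · (5,3)P 2/5 satisfied · (5,4)P 1/3 satisfied
For instance (1,2) has only 1/5 same-type neighbors, below 1/3.

No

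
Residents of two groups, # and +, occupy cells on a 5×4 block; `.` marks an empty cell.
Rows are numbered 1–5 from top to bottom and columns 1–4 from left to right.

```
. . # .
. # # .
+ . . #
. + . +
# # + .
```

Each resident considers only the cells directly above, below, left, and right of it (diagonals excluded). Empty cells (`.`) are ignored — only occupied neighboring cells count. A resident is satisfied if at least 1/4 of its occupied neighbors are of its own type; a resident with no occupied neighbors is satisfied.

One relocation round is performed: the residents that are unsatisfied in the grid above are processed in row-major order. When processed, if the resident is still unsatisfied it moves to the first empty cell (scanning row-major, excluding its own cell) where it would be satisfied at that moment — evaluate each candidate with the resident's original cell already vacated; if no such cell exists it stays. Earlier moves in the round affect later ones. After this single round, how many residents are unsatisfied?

Initially unsatisfied (in order): (3,4), (4,2), (4,4), (5,3).
  (3,4) → (1,1).
  (4,2) → (2,1).
  (4,4): now satisfied by earlier moves; stays.
  (5,3) → (3,2).
Resulting grid:
# . # .
+ # # .
+ + . .
. . . +
# # . .
Unsatisfied now: (1,1).

1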